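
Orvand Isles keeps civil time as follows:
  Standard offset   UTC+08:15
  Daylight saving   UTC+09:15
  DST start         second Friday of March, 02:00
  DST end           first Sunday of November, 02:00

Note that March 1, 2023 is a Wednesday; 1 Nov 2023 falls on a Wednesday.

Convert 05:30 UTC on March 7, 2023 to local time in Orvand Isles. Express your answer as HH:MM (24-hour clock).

1 March 2023 is a Wednesday, so the first Friday is March 3 and the second is March 10.
1 November 2023 is a Wednesday, so the first Sunday is November 5.
At the standard offset (UTC+08:15), 05:30 UTC + 8h15m = 13:45 Orvand Isles standard time.
Daylight saving runs 10 March – 5 November; the standard-time date in Orvand Isles, March 7, 2023, is outside that window, so Orvand Isles is on standard time at UTC+08:15.
05:30 UTC + 8h15m = 13:45 local.

13:45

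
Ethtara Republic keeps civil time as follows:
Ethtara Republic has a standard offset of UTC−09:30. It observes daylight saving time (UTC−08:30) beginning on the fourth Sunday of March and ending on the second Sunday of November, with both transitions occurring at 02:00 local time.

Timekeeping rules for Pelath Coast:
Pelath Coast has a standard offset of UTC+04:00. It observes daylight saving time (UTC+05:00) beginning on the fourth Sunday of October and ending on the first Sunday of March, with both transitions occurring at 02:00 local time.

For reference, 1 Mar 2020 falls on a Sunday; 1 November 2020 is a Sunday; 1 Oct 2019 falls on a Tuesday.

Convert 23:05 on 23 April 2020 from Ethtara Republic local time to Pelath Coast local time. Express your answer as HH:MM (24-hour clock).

11:35

1 March 2020 is a Sunday, so the first Sunday is March 1 and the fourth is March 22.
1 November 2020 is a Sunday, so the first Sunday is November 1 and the second is November 8.
Daylight saving runs 22 March – 8 November; 23 April 2020 is inside that window, so Ethtara Republic is at UTC−08:30.
23:05 Ethtara Republic + 8h30m = 07:35 UTC (rolling into the next day, 24 April 2020).
1 October 2019 is a Tuesday, so the first Sunday is October 6 and the fourth is October 27.
1 March 2020 is a Sunday, so the first Sunday is March 1.
At the standard offset (UTC+04:00), 07:35 UTC + 4h = 11:35 Pelath Coast standard time.
The standard-time date in Pelath Coast, 24 April 2020, does not fall between 27 October 2019 and 1 March 2020, so daylight saving is not in effect and Pelath Coast is at UTC+04:00.
07:35 UTC + 4h = 11:35 Pelath Coast.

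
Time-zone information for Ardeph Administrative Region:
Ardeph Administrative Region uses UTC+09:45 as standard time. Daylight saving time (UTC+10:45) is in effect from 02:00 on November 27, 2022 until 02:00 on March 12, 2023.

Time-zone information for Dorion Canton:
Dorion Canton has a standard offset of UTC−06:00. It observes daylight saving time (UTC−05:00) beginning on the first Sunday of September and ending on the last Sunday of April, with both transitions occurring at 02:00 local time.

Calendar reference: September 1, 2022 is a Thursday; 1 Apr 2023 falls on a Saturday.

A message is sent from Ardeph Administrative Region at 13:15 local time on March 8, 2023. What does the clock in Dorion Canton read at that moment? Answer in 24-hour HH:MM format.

Daylight saving runs 27 November 2022 – 12 March 2023; March 8, 2023 is inside that window, so Ardeph Administrative Region is at UTC+10:45.
13:15 Ardeph Administrative Region − 10h45m = 02:30 UTC.
1 September 2022 is a Thursday, so the first Sunday is September 4.
1 April 2023 is a Saturday, so Sundays fall on 2, 9, 16, 23, 30; the last is April 30.
At the standard offset (UTC−06:00), 02:30 UTC − 6h = 20:30 Dorion Canton standard time (rolling into the previous day, 7 March 2023).
The standard-time date in Dorion Canton, March 7, 2023, lies within the daylight-saving period (4 September 2022 – 30 April 2023), so Dorion Canton is on daylight time, UTC−05:00.
02:30 UTC − 5h = 21:30 Dorion Canton (rolling into the previous day, 7 March 2023).

21:30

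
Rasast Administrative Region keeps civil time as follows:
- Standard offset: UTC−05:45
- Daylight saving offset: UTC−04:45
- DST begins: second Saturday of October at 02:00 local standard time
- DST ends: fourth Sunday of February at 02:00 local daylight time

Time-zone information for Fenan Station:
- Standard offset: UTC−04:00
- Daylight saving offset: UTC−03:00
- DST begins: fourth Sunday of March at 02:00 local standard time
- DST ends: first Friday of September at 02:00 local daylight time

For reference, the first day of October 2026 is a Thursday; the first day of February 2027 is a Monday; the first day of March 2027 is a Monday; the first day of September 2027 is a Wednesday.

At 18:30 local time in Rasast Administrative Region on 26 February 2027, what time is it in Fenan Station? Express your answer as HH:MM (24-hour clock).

1 October 2026 is a Thursday, so the first Saturday is October 3 and the second is October 10.
1 February 2027 is a Monday, so the first Sunday is February 7 and the fourth is February 28.
26 February 2027 falls between 10 October 2026 and 28 February 2027, so daylight saving is in effect and Rasast Administrative Region is at UTC−04:45.
18:30 Rasast Administrative Region + 4h45m = 23:15 UTC.
1 March 2027 is a Monday, so the first Sunday is March 7 and the fourth is March 28.
1 September 2027 is a Wednesday, so the first Friday is September 3.
At the standard offset (UTC−04:00), 23:15 UTC − 4h = 19:15 Fenan Station standard time.
Daylight saving runs 28 March – 3 September; the standard-time date in Fenan Station, 26 February 2027, is outside that window, so Fenan Station is on standard time at UTC−04:00.
23:15 UTC − 4h = 19:15 Fenan Station.

19:15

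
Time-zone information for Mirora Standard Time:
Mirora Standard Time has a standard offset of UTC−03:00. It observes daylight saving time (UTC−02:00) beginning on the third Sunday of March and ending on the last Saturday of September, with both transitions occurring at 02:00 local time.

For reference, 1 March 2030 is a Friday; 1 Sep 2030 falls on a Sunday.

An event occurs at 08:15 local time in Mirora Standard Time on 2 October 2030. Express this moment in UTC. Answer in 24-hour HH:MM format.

1 March 2030 is a Friday, so the first Sunday is March 3 and the third is March 17.
1 September 2030 is a Sunday, so Saturdays fall on 7, 14, 21, 28; the last is September 28.
Daylight saving runs 17 March – 28 September; 2 October 2030 is outside that window, so Mirora Standard Time is on standard time at UTC−03:00.
08:15 local + 3h = 11:15 UTC.

11:15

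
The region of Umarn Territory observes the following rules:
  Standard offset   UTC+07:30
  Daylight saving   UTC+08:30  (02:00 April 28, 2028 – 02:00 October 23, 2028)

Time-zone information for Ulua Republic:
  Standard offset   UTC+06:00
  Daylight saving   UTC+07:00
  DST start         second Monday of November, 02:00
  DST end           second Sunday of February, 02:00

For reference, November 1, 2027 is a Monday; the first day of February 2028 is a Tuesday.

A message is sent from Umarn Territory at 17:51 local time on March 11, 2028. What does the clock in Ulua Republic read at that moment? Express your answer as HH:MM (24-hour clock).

March 11, 2028 does not fall between 28 April and 23 October, so daylight saving is not in effect and Umarn Territory is at UTC+07:30.
17:51 Umarn Territory − 7h30m = 10:21 UTC.
1 November 2027 is a Monday, so the first Monday is November 1 and the second is November 8.
1 February 2028 is a Tuesday, so the first Sunday is February 6 and the second is February 13.
At the standard offset (UTC+06:00), 10:21 UTC + 6h = 16:21 Ulua Republic standard time.
The standard-time date in Ulua Republic, March 11, 2028, is outside the daylight-saving period (8 November 2027 – 13 February 2028), so Ulua Republic is on standard time, UTC+06:00.
10:21 UTC + 6h = 16:21 Ulua Republic.

16:21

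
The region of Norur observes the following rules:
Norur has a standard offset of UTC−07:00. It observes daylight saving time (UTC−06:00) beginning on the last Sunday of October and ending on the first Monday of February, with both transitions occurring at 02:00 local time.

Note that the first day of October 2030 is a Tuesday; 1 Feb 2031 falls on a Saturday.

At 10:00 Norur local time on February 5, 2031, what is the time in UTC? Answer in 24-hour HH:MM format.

1 October 2030 is a Tuesday, so Sundays fall on 6, 13, 20, 27; the last is October 27.
1 February 2031 is a Saturday, so the first Monday is February 3.
February 5, 2031 does not fall between 27 October 2030 and 3 February 2031, so daylight saving is not in effect and Norur is at UTC−07:00.
10:00 local + 7h = 17:00 UTC.

17:00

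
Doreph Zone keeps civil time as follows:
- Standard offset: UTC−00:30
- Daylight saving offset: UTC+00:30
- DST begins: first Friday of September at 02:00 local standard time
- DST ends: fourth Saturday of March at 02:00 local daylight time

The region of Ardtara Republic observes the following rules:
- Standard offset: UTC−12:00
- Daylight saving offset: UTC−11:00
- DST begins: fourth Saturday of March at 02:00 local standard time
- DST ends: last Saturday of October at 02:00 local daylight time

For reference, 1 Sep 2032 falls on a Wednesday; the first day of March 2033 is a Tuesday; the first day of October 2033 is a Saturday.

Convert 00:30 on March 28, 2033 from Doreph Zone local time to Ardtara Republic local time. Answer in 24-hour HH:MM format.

1 September 2032 is a Wednesday, so the first Friday is September 3.
1 March 2033 is a Tuesday, so the first Saturday is March 5 and the fourth is March 26.
March 28, 2033 does not fall between 3 September 2032 and 26 March 2033, so daylight saving is not in effect and Doreph Zone is at UTC−00:30.
00:30 Doreph Zone + 0h30m = 01:00 UTC.
1 March 2033 is a Tuesday, so the first Saturday is March 5 and the fourth is March 26.
1 October 2033 is a Saturday, so Saturdays fall on 1, 8, 15, 22, 29; the last is October 29.
At the standard offset (UTC−12:00), 01:00 UTC − 12h = 13:00 Ardtara Republic standard time (rolling into the previous day, 27 March 2033).
Daylight saving runs 26 March – 29 October; the standard-time date in Ardtara Republic, March 27, 2033, is inside that window, so Ardtara Republic is at UTC−11:00.
01:00 UTC − 11h = 14:00 Ardtara Republic (rolling into the previous day, 27 March 2033).

14:00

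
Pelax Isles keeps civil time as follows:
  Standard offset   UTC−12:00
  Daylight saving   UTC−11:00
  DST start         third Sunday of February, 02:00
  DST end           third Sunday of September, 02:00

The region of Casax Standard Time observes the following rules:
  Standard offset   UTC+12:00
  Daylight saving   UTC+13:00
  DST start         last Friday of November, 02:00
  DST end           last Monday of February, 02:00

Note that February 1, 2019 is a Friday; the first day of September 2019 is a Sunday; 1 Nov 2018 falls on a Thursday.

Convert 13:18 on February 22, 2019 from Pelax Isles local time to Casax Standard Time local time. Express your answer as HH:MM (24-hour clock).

13:18

1 February 2019 is a Friday, so the first Sunday is February 3 and the third is February 17.
1 September 2019 is a Sunday, so the first Sunday is September 1 and the third is September 15.
February 22, 2019 lies within the daylight-saving period (17 February – 15 September), so Pelax Isles is on daylight time, UTC−11:00.
13:18 Pelax Isles + 11h = 00:18 UTC (rolling into the next day, 23 February 2019).
1 November 2018 is a Thursday, so Fridays fall on 2, 9, 16, 23, 30; the last is November 30.
1 February 2019 is a Friday, so Mondays fall on 4, 11, 18, 25; the last is February 25.
At the standard offset (UTC+12:00), 00:18 UTC + 12h = 12:18 Casax Standard Time standard time.
Daylight saving runs 30 November 2018 – 25 February 2019; the standard-time date in Casax Standard Time, February 23, 2019, is inside that window, so Casax Standard Time is at UTC+13:00.
00:18 UTC + 13h = 13:18 Casax Standard Time.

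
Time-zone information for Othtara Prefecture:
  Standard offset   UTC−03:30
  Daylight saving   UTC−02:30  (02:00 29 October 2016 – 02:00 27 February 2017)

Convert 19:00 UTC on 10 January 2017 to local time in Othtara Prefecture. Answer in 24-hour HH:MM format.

16:30

At the standard offset (UTC−03:30), 19:00 UTC − 3h30m = 15:30 Othtara Prefecture standard time.
Daylight saving runs 29 October 2016 – 27 February 2017; the standard-time date in Othtara Prefecture, 10 January 2017, is inside that window, so Othtara Prefecture is at UTC−02:30.
19:00 UTC − 2h30m = 16:30 local.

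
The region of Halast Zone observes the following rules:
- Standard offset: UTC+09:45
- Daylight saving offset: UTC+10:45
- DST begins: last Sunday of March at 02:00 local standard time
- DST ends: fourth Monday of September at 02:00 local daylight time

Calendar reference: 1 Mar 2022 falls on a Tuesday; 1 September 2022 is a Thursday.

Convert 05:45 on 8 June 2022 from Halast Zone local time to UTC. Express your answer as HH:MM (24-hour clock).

19:00

1 March 2022 is a Tuesday, so Sundays fall on 6, 13, 20, 27; the last is March 27.
1 September 2022 is a Thursday, so the first Monday is September 5 and the fourth is September 26.
Daylight saving runs 27 March – 26 September; 8 June 2022 is inside that window, so Halast Zone is at UTC+10:45.
05:45 local − 10h45m = 19:00 UTC (rolling into the previous day, 7 June 2022).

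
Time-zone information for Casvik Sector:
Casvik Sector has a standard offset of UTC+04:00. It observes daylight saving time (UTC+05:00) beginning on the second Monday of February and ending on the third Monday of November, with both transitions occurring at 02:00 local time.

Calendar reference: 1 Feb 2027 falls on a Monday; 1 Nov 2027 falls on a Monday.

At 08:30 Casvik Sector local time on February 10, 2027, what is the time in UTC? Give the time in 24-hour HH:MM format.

03:30

1 February 2027 is a Monday, so the first Monday is February 1 and the second is February 8.
1 November 2027 is a Monday, so the first Monday is November 1 and the third is November 15.
Daylight saving runs 8 February – 15 November; February 10, 2027 is inside that window, so Casvik Sector is at UTC+05:00.
08:30 local − 5h = 03:30 UTC.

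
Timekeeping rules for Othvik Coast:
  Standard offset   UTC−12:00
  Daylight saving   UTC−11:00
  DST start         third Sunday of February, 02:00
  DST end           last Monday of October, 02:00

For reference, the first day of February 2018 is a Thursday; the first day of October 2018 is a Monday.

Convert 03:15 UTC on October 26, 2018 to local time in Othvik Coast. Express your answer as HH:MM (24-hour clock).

16:15

1 February 2018 is a Thursday, so the first Sunday is February 4 and the third is February 18.
1 October 2018 is a Monday, so Mondays fall on 1, 8, 15, 22, 29; the last is October 29.
At the standard offset (UTC−12:00), 03:15 UTC − 12h = 15:15 Othvik Coast standard time (rolling into the previous day, 25 October 2018).
The standard-time date in Othvik Coast, October 25, 2018, falls between 18 February and 29 October, so daylight saving is in effect and Othvik Coast is at UTC−11:00.
03:15 UTC − 11h = 16:15 local (rolling into the previous day, 25 October 2018).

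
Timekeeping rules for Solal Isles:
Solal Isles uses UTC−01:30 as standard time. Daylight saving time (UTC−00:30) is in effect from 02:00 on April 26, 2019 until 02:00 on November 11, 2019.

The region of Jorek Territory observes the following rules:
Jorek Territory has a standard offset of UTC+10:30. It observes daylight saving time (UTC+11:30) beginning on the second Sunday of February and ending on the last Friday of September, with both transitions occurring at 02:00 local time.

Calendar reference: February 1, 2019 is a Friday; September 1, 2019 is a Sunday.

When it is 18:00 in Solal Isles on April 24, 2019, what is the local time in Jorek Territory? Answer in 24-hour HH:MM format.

April 24, 2019 does not fall between 26 April and 11 November, so daylight saving is not in effect and Solal Isles is at UTC−01:30.
18:00 Solal Isles + 1h30m = 19:30 UTC.
1 February 2019 is a Friday, so the first Sunday is February 3 and the second is February 10.
1 September 2019 is a Sunday, so Fridays fall on 6, 13, 20, 27; the last is September 27.
At the standard offset (UTC+10:30), 19:30 UTC + 10h30m = 06:00 Jorek Territory standard time (rolling into the next day, 25 April 2019).
The standard-time date in Jorek Territory, April 25, 2019, lies within the daylight-saving period (10 February – 27 September), so Jorek Territory is on daylight time, UTC+11:30.
19:30 UTC + 11h30m = 07:00 Jorek Territory (rolling into the next day, 25 April 2019).

07:00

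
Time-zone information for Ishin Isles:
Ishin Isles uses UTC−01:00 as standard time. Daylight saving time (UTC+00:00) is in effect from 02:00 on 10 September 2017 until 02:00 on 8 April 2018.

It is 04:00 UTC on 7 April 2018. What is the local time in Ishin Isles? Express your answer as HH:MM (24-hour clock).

At the standard offset (UTC−01:00), 04:00 UTC − 1h = 03:00 Ishin Isles standard time.
The standard-time date in Ishin Isles, 7 April 2018, falls between 10 September 2017 and 8 April 2018, so daylight saving is in effect and Ishin Isles is at UTC+00:00.
04:00 UTC + 0h = 04:00 local.

04:00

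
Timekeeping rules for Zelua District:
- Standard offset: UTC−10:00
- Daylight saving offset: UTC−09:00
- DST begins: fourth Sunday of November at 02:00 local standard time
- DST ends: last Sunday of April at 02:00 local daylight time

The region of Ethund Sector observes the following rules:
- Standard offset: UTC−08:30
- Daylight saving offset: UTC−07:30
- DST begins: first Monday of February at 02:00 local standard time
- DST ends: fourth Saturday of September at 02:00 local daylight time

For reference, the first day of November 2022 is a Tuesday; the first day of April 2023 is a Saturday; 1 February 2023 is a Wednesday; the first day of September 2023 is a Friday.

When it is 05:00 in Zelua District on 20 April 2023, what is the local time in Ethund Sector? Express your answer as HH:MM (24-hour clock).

06:30

1 November 2022 is a Tuesday, so the first Sunday is November 6 and the fourth is November 27.
1 April 2023 is a Saturday, so Sundays fall on 2, 9, 16, 23, 30; the last is April 30.
Daylight saving runs 27 November 2022 – 30 April 2023; 20 April 2023 is inside that window, so Zelua District is at UTC−09:00.
05:00 Zelua District + 9h = 14:00 UTC.
1 February 2023 is a Wednesday, so the first Monday is February 6.
1 September 2023 is a Friday, so the first Saturday is September 2 and the fourth is September 23.
At the standard offset (UTC−08:30), 14:00 UTC − 8h30m = 05:30 Ethund Sector standard time.
The standard-time date in Ethund Sector, 20 April 2023, lies within the daylight-saving period (6 February – 23 September), so Ethund Sector is on daylight time, UTC−07:30.
14:00 UTC − 7h30m = 06:30 Ethund Sector.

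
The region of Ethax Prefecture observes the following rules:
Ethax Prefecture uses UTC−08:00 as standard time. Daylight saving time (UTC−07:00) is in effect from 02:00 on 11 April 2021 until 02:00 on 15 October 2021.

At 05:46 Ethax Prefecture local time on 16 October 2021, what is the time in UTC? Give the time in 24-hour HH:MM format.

16 October 2021 does not fall between 11 April and 15 October, so daylight saving is not in effect and Ethax Prefecture is at UTC−08:00.
05:46 local + 8h = 13:46 UTC.

13:46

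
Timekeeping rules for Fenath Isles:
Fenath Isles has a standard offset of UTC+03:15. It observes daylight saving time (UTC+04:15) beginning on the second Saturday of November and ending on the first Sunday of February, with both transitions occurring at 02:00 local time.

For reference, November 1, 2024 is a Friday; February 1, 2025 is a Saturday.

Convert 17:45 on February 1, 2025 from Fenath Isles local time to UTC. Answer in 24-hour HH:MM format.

13:30

1 November 2024 is a Friday, so the first Saturday is November 2 and the second is November 9.
1 February 2025 is a Saturday, so the first Sunday is February 2.
February 1, 2025 falls between 9 November 2024 and 2 February 2025, so daylight saving is in effect and Fenath Isles is at UTC+04:15.
17:45 local − 4h15m = 13:30 UTC.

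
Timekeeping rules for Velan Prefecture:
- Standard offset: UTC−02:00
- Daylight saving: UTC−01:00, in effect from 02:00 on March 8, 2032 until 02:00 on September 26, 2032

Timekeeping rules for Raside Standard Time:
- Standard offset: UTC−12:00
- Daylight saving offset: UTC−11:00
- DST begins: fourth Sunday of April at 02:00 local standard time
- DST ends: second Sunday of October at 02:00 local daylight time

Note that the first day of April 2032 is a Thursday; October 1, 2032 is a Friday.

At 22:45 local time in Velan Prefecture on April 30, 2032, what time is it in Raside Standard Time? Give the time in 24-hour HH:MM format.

April 30, 2032 falls between 8 March and 26 September, so daylight saving is in effect and Velan Prefecture is at UTC−01:00.
22:45 Velan Prefecture + 1h = 23:45 UTC.
1 April 2032 is a Thursday, so the first Sunday is April 4 and the fourth is April 25.
1 October 2032 is a Friday, so the first Sunday is October 3 and the second is October 10.
At the standard offset (UTC−12:00), 23:45 UTC − 12h = 11:45 Raside Standard Time standard time.
Daylight saving runs 25 April – 10 October; the standard-time date in Raside Standard Time, April 30, 2032, is inside that window, so Raside Standard Time is at UTC−11:00.
23:45 UTC − 11h = 12:45 Raside Standard Time.

12:45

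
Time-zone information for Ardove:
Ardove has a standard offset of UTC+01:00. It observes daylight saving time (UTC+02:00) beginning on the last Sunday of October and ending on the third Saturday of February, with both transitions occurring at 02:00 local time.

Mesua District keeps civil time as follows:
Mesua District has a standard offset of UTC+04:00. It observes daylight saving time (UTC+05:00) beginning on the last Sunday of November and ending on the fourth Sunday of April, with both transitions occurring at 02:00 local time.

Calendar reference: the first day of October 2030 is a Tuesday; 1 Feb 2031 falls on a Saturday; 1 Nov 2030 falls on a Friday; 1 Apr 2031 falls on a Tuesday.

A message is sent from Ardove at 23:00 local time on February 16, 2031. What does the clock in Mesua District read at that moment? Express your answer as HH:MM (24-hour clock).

1 October 2030 is a Tuesday, so Sundays fall on 6, 13, 20, 27; the last is October 27.
1 February 2031 is a Saturday, so the first Saturday is February 1 and the third is February 15.
Daylight saving runs 27 October 2030 – 15 February 2031; February 16, 2031 is outside that window, so Ardove is on standard time at UTC+01:00.
23:00 Ardove − 1h = 22:00 UTC.
1 November 2030 is a Friday, so Sundays fall on 3, 10, 17, 24; the last is November 24.
1 April 2031 is a Tuesday, so the first Sunday is April 6 and the fourth is April 27.
At the standard offset (UTC+04:00), 22:00 UTC + 4h = 02:00 Mesua District standard time (rolling into the next day, 17 February 2031).
The standard-time date in Mesua District, February 17, 2031, lies within the daylight-saving period (24 November 2030 – 27 April 2031), so Mesua District is on daylight time, UTC+05:00.
22:00 UTC + 5h = 03:00 Mesua District (rolling into the next day, 17 February 2031).

03:00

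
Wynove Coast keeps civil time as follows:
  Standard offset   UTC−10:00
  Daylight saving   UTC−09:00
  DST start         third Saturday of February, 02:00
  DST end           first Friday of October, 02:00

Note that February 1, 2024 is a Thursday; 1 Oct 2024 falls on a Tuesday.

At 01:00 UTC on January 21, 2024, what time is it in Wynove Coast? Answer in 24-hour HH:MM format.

1 February 2024 is a Thursday, so the first Saturday is February 3 and the third is February 17.
1 October 2024 is a Tuesday, so the first Friday is October 4.
At the standard offset (UTC−10:00), 01:00 UTC − 10h = 15:00 Wynove Coast standard time (rolling into the previous day, 20 January 2024).
The standard-time date in Wynove Coast, January 20, 2024, is outside the daylight-saving period (17 February – 4 October), so Wynove Coast is on standard time, UTC−10:00.
01:00 UTC − 10h = 15:00 local (rolling into the previous day, 20 January 2024).

15:00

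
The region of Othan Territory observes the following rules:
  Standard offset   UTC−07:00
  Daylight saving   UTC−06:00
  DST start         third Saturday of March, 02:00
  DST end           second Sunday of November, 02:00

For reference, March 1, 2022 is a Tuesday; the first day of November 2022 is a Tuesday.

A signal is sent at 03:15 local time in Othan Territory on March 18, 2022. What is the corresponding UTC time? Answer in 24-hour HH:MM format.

1 March 2022 is a Tuesday, so the first Saturday is March 5 and the third is March 19.
1 November 2022 is a Tuesday, so the first Sunday is November 6 and the second is November 13.
Daylight saving runs 19 March – 13 November; March 18, 2022 is outside that window, so Othan Territory is on standard time at UTC−07:00.
03:15 local + 7h = 10:15 UTC.

10:15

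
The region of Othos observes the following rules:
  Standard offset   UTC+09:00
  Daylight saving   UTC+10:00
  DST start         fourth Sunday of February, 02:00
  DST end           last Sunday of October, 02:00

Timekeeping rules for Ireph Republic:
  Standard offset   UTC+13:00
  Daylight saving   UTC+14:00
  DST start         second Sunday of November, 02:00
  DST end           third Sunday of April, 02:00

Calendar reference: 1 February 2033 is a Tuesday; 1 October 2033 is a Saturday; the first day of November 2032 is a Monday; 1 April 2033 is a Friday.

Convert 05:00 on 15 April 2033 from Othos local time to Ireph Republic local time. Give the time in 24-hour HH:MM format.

1 February 2033 is a Tuesday, so the first Sunday is February 6 and the fourth is February 27.
1 October 2033 is a Saturday, so Sundays fall on 2, 9, 16, 23, 30; the last is October 30.
15 April 2033 falls between 27 February and 30 October, so daylight saving is in effect and Othos is at UTC+10:00.
05:00 Othos − 10h = 19:00 UTC (rolling into the previous day, 14 April 2033).
1 November 2032 is a Monday, so the first Sunday is November 7 and the second is November 14.
1 April 2033 is a Friday, so the first Sunday is April 3 and the third is April 17.
At the standard offset (UTC+13:00), 19:00 UTC + 13h = 08:00 Ireph Republic standard time (rolling into the next day, 15 April 2033).
The standard-time date in Ireph Republic, 15 April 2033, falls between 14 November 2032 and 17 April 2033, so daylight saving is in effect and Ireph Republic is at UTC+14:00.
19:00 UTC + 14h = 09:00 Ireph Republic (rolling into the next day, 15 April 2033).

09:00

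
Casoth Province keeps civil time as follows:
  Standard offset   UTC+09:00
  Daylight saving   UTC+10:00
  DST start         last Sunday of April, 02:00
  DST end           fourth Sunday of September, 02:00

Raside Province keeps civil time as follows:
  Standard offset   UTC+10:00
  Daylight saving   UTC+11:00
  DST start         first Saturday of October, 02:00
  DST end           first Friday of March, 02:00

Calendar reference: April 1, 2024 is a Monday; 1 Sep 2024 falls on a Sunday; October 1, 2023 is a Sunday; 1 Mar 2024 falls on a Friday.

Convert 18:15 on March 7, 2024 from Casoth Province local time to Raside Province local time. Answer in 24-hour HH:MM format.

1 April 2024 is a Monday, so Sundays fall on 7, 14, 21, 28; the last is April 28.
1 September 2024 is a Sunday, so the first Sunday is September 1 and the fourth is September 22.
March 7, 2024 is outside the daylight-saving period (28 April – 22 September), so Casoth Province is on standard time, UTC+09:00.
18:15 Casoth Province − 9h = 09:15 UTC.
1 October 2023 is a Sunday, so the first Saturday is October 7.
1 March 2024 is a Friday, so the first Friday is March 1.
At the standard offset (UTC+10:00), 09:15 UTC + 10h = 19:15 Raside Province standard time.
Daylight saving runs 7 October 2023 – 1 March 2024; the standard-time date in Raside Province, March 7, 2024, is outside that window, so Raside Province is on standard time at UTC+10:00.
09:15 UTC + 10h = 19:15 Raside Province.

19:15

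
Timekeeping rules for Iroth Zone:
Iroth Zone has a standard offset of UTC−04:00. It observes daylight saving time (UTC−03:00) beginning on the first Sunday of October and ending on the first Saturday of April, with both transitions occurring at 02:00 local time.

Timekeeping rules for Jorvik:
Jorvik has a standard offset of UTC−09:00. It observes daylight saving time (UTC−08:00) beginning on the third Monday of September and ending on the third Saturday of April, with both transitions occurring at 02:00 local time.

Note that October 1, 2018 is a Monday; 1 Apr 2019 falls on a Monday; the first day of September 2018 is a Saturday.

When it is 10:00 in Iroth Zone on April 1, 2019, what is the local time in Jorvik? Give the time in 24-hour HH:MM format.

1 October 2018 is a Monday, so the first Sunday is October 7.
1 April 2019 is a Monday, so the first Saturday is April 6.
Daylight saving runs 7 October 2018 – 6 April 2019; April 1, 2019 is inside that window, so Iroth Zone is at UTC−03:00.
10:00 Iroth Zone + 3h = 13:00 UTC.
1 September 2018 is a Saturday, so the first Monday is September 3 and the third is September 17.
1 April 2019 is a Monday, so the first Saturday is April 6 and the third is April 20.
At the standard offset (UTC−09:00), 13:00 UTC − 9h = 04:00 Jorvik standard time.
The standard-time date in Jorvik, April 1, 2019, falls between 17 September 2018 and 20 April 2019, so daylight saving is in effect and Jorvik is at UTC−08:00.
13:00 UTC − 8h = 05:00 Jorvik.

05:00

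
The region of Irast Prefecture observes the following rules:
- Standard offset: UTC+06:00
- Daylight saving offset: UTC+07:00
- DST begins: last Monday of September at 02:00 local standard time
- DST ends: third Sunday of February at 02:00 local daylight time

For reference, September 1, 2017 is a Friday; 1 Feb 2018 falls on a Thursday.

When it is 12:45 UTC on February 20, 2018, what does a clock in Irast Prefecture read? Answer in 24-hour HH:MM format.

1 September 2017 is a Friday, so Mondays fall on 4, 11, 18, 25; the last is September 25.
1 February 2018 is a Thursday, so the first Sunday is February 4 and the third is February 18.
At the standard offset (UTC+06:00), 12:45 UTC + 6h = 18:45 Irast Prefecture standard time.
Daylight saving runs 25 September 2017 – 18 February 2018; the standard-time date in Irast Prefecture, February 20, 2018, is outside that window, so Irast Prefecture is on standard time at UTC+06:00.
12:45 UTC + 6h = 18:45 local.

18:45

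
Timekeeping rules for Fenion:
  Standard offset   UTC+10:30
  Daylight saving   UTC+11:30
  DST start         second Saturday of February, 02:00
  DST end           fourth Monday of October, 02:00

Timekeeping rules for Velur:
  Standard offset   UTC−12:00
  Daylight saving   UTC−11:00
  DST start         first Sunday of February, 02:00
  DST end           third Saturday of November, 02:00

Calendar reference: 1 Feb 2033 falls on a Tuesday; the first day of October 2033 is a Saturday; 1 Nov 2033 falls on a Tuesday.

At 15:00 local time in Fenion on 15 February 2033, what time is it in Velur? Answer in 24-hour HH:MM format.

1 February 2033 is a Tuesday, so the first Saturday is February 5 and the second is February 12.
1 October 2033 is a Saturday, so the first Monday is October 3 and the fourth is October 24.
15 February 2033 lies within the daylight-saving period (12 February – 24 October), so Fenion is on daylight time, UTC+11:30.
15:00 Fenion − 11h30m = 03:30 UTC.
1 February 2033 is a Tuesday, so the first Sunday is February 6.
1 November 2033 is a Tuesday, so the first Saturday is November 5 and the third is November 19.
At the standard offset (UTC−12:00), 03:30 UTC − 12h = 15:30 Velur standard time (rolling into the previous day, 14 February 2033).
Daylight saving runs 6 February – 19 November; the standard-time date in Velur, 14 February 2033, is inside that window, so Velur is at UTC−11:00.
03:30 UTC − 11h = 16:30 Velur (rolling into the previous day, 14 February 2033).

16:30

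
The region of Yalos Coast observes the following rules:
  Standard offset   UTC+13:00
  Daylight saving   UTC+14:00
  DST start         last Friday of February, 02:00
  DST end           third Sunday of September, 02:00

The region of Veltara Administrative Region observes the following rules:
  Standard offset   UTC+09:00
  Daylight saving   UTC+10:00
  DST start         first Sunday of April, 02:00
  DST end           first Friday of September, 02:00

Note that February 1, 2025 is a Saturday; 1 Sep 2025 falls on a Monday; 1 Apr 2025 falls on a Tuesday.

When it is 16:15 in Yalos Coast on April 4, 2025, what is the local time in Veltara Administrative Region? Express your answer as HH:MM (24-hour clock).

11:15

1 February 2025 is a Saturday, so Fridays fall on 7, 14, 21, 28; the last is February 28.
1 September 2025 is a Monday, so the first Sunday is September 7 and the third is September 21.
April 4, 2025 lies within the daylight-saving period (28 February – 21 September), so Yalos Coast is on daylight time, UTC+14:00.
16:15 Yalos Coast − 14h = 02:15 UTC.
1 April 2025 is a Tuesday, so the first Sunday is April 6.
1 September 2025 is a Monday, so the first Friday is September 5.
At the standard offset (UTC+09:00), 02:15 UTC + 9h = 11:15 Veltara Administrative Region standard time.
The standard-time date in Veltara Administrative Region, April 4, 2025, does not fall between 6 April and 5 September, so daylight saving is not in effect and Veltara Administrative Region is at UTC+09:00.
02:15 UTC + 9h = 11:15 Veltara Administrative Region.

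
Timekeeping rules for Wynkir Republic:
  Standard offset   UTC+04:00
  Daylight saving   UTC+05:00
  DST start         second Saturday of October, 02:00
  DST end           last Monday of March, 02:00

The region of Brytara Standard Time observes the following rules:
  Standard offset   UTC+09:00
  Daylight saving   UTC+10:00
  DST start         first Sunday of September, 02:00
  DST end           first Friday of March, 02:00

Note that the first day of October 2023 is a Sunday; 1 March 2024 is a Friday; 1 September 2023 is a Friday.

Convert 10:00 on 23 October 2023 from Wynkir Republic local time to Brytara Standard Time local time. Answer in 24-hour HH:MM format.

1 October 2023 is a Sunday, so the first Saturday is October 7 and the second is October 14.
1 March 2024 is a Friday, so Mondays fall on 4, 11, 18, 25; the last is March 25.
23 October 2023 falls between 14 October 2023 and 25 March 2024, so daylight saving is in effect and Wynkir Republic is at UTC+05:00.
10:00 Wynkir Republic − 5h = 05:00 UTC.
1 September 2023 is a Friday, so the first Sunday is September 3.
1 March 2024 is a Friday, so the first Friday is March 1.
At the standard offset (UTC+09:00), 05:00 UTC + 9h = 14:00 Brytara Standard Time standard time.
The standard-time date in Brytara Standard Time, 23 October 2023, lies within the daylight-saving period (3 September 2023 – 1 March 2024), so Brytara Standard Time is on daylight time, UTC+10:00.
05:00 UTC + 10h = 15:00 Brytara Standard Time.

15:00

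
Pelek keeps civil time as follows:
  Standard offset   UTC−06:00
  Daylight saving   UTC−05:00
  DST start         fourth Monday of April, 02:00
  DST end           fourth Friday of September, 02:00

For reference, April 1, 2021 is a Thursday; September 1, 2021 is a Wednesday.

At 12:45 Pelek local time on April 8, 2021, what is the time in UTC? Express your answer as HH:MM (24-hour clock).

18:45

1 April 2021 is a Thursday, so the first Monday is April 5 and the fourth is April 26.
1 September 2021 is a Wednesday, so the first Friday is September 3 and the fourth is September 24.
Daylight saving runs 26 April – 24 September; April 8, 2021 is outside that window, so Pelek is on standard time at UTC−06:00.
12:45 local + 6h = 18:45 UTC.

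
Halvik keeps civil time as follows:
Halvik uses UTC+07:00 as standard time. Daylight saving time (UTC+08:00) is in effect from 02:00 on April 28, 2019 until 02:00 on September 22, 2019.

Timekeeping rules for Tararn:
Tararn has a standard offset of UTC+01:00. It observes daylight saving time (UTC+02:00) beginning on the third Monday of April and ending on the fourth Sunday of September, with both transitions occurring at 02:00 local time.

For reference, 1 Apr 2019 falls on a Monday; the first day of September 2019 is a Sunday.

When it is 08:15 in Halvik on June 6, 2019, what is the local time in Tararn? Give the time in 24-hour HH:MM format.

02:15

June 6, 2019 lies within the daylight-saving period (28 April – 22 September), so Halvik is on daylight time, UTC+08:00.
08:15 Halvik − 8h = 00:15 UTC.
1 April 2019 is a Monday, so the first Monday is April 1 and the third is April 15.
1 September 2019 is a Sunday, so the first Sunday is September 1 and the fourth is September 22.
At the standard offset (UTC+01:00), 00:15 UTC + 1h = 01:15 Tararn standard time.
The standard-time date in Tararn, June 6, 2019, falls between 15 April and 22 September, so daylight saving is in effect and Tararn is at UTC+02:00.
00:15 UTC + 2h = 02:15 Tararn.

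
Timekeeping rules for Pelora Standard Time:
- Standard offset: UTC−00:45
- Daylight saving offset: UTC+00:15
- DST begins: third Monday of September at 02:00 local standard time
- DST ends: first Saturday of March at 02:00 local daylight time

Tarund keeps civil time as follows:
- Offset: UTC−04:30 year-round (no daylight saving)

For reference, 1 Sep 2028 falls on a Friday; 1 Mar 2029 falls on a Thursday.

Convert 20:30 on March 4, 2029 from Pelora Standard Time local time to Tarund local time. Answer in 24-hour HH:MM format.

16:45

1 September 2028 is a Friday, so the first Monday is September 4 and the third is September 18.
1 March 2029 is a Thursday, so the first Saturday is March 3.
March 4, 2029 does not fall between 18 September 2028 and 3 March 2029, so daylight saving is not in effect and Pelora Standard Time is at UTC−00:45.
20:30 Pelora Standard Time + 0h45m = 21:15 UTC.
Tarund stays on UTC−04:30 all year.
21:15 UTC − 4h30m = 16:45 Tarund.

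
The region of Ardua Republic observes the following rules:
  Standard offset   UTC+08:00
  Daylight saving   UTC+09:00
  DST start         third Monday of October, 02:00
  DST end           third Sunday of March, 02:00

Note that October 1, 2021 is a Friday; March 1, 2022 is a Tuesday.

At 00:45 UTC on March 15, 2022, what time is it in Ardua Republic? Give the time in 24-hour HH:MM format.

09:45

1 October 2021 is a Friday, so the first Monday is October 4 and the third is October 18.
1 March 2022 is a Tuesday, so the first Sunday is March 6 and the third is March 20.
At the standard offset (UTC+08:00), 00:45 UTC + 8h = 08:45 Ardua Republic standard time.
The standard-time date in Ardua Republic, March 15, 2022, lies within the daylight-saving period (18 October 2021 – 20 March 2022), so Ardua Republic is on daylight time, UTC+09:00.
00:45 UTC + 9h = 09:45 local.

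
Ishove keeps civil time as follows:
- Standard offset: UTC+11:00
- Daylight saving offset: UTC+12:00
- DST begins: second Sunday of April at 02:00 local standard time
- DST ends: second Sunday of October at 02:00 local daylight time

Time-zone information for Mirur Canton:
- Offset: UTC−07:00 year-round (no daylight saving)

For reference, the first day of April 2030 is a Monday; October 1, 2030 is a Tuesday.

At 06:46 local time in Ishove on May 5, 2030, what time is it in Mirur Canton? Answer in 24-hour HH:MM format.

11:46

1 April 2030 is a Monday, so the first Sunday is April 7 and the second is April 14.
1 October 2030 is a Tuesday, so the first Sunday is October 6 and the second is October 13.
May 5, 2030 lies within the daylight-saving period (14 April – 13 October), so Ishove is on daylight time, UTC+12:00.
06:46 Ishove − 12h = 18:46 UTC (rolling into the previous day, 4 May 2030).
Mirur Canton has no daylight saving, so its offset is UTC−07:00 year-round.
18:46 UTC − 7h = 11:46 Mirur Canton.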